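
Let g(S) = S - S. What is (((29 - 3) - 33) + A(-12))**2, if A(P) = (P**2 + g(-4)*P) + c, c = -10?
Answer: 16129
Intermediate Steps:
g(S) = 0
A(P) = -10 + P**2 (A(P) = (P**2 + 0*P) - 10 = (P**2 + 0) - 10 = P**2 - 10 = -10 + P**2)
(((29 - 3) - 33) + A(-12))**2 = (((29 - 3) - 33) + (-10 + (-12)**2))**2 = ((26 - 33) + (-10 + 144))**2 = (-7 + 134)**2 = 127**2 = 16129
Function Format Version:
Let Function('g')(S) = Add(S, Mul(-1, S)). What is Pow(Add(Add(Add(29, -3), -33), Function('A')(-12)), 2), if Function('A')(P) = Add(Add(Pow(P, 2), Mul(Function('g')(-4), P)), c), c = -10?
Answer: 16129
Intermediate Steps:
Function('g')(S) = 0
Function('A')(P) = Add(-10, Pow(P, 2)) (Function('A')(P) = Add(Add(Pow(P, 2), Mul(0, P)), -10) = Add(Add(Pow(P, 2), 0), -10) = Add(Pow(P, 2), -10) = Add(-10, Pow(P, 2)))
Pow(Add(Add(Add(29, -3), -33), Function('A')(-12)), 2) = Pow(Add(Add(Add(29, -3), -33), Add(-10, Pow(-12, 2))), 2) = Pow(Add(Add(26, -33), Add(-10, 144)), 2) = Pow(Add(-7, 134), 2) = Pow(127, 2) = 16129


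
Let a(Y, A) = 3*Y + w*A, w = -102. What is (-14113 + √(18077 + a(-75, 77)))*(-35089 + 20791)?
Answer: 201787674 - 14298*√9998 ≈ 2.0036e+8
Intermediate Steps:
a(Y, A) = -102*A + 3*Y (a(Y, A) = 3*Y - 102*A = -102*A + 3*Y)
(-14113 + √(18077 + a(-75, 77)))*(-35089 + 20791) = (-14113 + √(18077 + (-102*77 + 3*(-75))))*(-35089 + 20791) = (-14113 + √(18077 + (-7854 - 225)))*(-14298) = (-14113 + √(18077 - 8079))*(-14298) = (-14113 + √9998)*(-14298) = 201787674 - 14298*√9998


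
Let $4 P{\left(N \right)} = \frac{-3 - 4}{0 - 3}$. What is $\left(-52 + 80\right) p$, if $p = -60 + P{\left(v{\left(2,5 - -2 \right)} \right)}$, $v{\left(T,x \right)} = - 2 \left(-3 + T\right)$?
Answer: $- \frac{4991}{3} \approx -1663.7$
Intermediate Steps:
$v{\left(T,x \right)} = 6 - 2 T$
$P{\left(N \right)} = \frac{7}{12}$ ($P{\left(N \right)} = \frac{\left(-3 - 4\right) \frac{1}{0 - 3}}{4} = \frac{\left(-7\right) \frac{1}{-3}}{4} = \frac{\left(-7\right) \left(- \frac{1}{3}\right)}{4} = \frac{1}{4} \cdot \frac{7}{3} = \frac{7}{12}$)
$p = - \frac{713}{12}$ ($p = -60 + \frac{7}{12} = - \frac{713}{12} \approx -59.417$)
$\left(-52 + 80\right) p = \left(-52 + 80\right) \left(- \frac{713}{12}\right) = 28 \left(- \frac{713}{12}\right) = - \frac{4991}{3}$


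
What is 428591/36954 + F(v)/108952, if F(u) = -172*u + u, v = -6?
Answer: 11683440359/1006553052 ≈ 11.607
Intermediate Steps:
F(u) = -171*u
428591/36954 + F(v)/108952 = 428591/36954 - 171*(-6)/108952 = 428591*(1/36954) + 1026*(1/108952) = 428591/36954 + 513/54476 = 11683440359/1006553052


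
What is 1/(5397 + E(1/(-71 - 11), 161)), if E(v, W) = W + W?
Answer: 1/5719 ≈ 0.00017486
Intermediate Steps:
E(v, W) = 2*W
1/(5397 + E(1/(-71 - 11), 161)) = 1/(5397 + 2*161) = 1/(5397 + 322) = 1/5719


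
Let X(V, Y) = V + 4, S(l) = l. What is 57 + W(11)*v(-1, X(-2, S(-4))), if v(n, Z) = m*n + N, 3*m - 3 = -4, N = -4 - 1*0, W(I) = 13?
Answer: 28/3 ≈ 9.3333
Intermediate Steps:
N = -4 (N = -4 + 0 = -4)
m = -⅓ (m = 1 + (⅓)*(-4) = 1 - 4/3 = -⅓ ≈ -0.33333)
X(V, Y) = 4 + V
v(n, Z) = -4 - n/3 (v(n, Z) = -n/3 - 4 = -4 - n/3)
57 + W(11)*v(-1, X(-2, S(-4))) = 57 + 13*(-4 - ⅓*(-1)) = 57 + 13*(-4 + ⅓) = 57 + 13*(-11/3) = 57 - 143/3 = 28/3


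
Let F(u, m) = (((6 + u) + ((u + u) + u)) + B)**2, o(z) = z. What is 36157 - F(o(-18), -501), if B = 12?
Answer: 33241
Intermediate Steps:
F(u, m) = (18 + 4*u)**2 (F(u, m) = (((6 + u) + ((u + u) + u)) + 12)**2 = (((6 + u) + (2*u + u)) + 12)**2 = (((6 + u) + 3*u) + 12)**2 = ((6 + 4*u) + 12)**2 = (18 + 4*u)**2)
36157 - F(o(-18), -501) = 36157 - 4*(9 + 2*(-18))**2 = 36157 - 4*(9 - 36)**2 = 36157 - 4*(-27)**2 = 36157 - 4*729 = 36157 - 1*2916 = 36157 - 2916 = 33241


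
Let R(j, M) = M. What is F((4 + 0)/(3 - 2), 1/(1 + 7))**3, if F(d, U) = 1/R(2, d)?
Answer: 1/64 ≈ 0.015625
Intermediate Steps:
F(d, U) = 1/d
F((4 + 0)/(3 - 2), 1/(1 + 7))**3 = (1/((4 + 0)/(3 - 2)))**3 = (1/(4/1))**3 = (1/(4*1))**3 = (1/4)**3 = 1/64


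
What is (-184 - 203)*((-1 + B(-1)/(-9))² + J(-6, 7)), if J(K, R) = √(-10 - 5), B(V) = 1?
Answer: -4300/9 - 387*I*√15 ≈ -477.78 - 1498.8*I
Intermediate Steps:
J(K, R) = I*√15 (J(K, R) = √(-15) = I*√15)
(-184 - 203)*((-1 + B(-1)/(-9))² + J(-6, 7)) = (-184 - 203)*((-1 + 1/(-9))² + I*√15) = -387*((-1 + 1*(-⅑))² + I*√15) = -387*((-1 - ⅑)² + I*√15) = -387*((-10/9)² + I*√15) = -387*(100/81 + I*√15) = -4300/9 - 387*I*√15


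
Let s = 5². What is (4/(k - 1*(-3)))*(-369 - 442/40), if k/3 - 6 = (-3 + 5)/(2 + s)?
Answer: -68409/955 ≈ -71.632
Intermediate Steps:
s = 25
k = 164/9 (k = 18 + 3*((-3 + 5)/(2 + 25)) = 18 + 3*(2/27) = 18 + 2/9 = 164/9 ≈ 18.222)
(4/(k - 1*(-3)))*(-369 - 442/40) = (4/(164/9 - 1*(-3)))*(-369 - 442/40) = (4/(164/9 + 3))*(-369 - 442*1/40) = (4/(191/9))*(-369 - 221/20) = (4*(9/191))*(-7601/20) = (36/191)*(-7601/20) = -68409/955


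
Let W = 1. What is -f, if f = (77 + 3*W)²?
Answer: -6400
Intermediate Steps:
f = 6400 (f = (77 + 3*1)² = (77 + 3)² = 80² = 6400)
-f = -1*6400 = -6400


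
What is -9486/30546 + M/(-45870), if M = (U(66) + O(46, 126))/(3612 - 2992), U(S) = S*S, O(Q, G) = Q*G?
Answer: -625199656/2010902575 ≈ -0.31090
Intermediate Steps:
O(Q, G) = G*Q
U(S) = S²
M = 2538/155 (M = (66² + 126*46)/(3612 - 2992) = (4356 + 5796)/620 = 10152*(1/620) = 2538/155 ≈ 16.374)
-9486/30546 + M/(-45870) = -9486/30546 + (2538/155)/(-45870) = -9486*1/30546 + (2538/155)*(-1/45870) = -527/1697 - 423/1184975 = -625199656/2010902575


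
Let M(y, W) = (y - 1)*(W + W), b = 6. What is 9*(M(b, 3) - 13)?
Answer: 153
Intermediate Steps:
M(y, W) = 2*W*(-1 + y) (M(y, W) = (-1 + y)*(2*W) = 2*W*(-1 + y))
9*(M(b, 3) - 13) = 9*(2*3*(-1 + 6) - 13) = 9*(2*3*5 - 13) = 9*(30 - 13) = 9*17 = 153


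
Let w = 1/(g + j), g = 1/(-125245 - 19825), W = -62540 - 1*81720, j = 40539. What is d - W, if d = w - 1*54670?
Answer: 526878138736180/5880992729 ≈ 89590.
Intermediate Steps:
W = -144260 (W = -62540 - 81720 = -144260)
g = -1/145070 (g = 1/(-145070) = -1/145070 ≈ -6.8932e-6)
w = 145070/5880992729 (w = 1/(-1/145070 + 40539) = 1/(5880992729/145070) = 145070/5880992729 ≈ 2.4668e-5)
d = -321513872349360/5880992729 (d = 145070/5880992729 - 1*54670 = 145070/5880992729 - 54670 = -321513872349360/5880992729 ≈ -54670.)
d - W = -321513872349360/5880992729 - 1*(-144260) = -321513872349360/5880992729 + 144260 = 526878138736180/5880992729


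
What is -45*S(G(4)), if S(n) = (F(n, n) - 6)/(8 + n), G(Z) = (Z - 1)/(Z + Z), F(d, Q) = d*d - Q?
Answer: 17955/536 ≈ 33.498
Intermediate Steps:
F(d, Q) = d**2 - Q
G(Z) = (-1 + Z)/(2*Z) (G(Z) = (-1 + Z)/((2*Z)) = (-1 + Z)*(1/(2*Z)) = (-1 + Z)/(2*Z))
S(n) = (-6 + n**2 - n)/(8 + n) (S(n) = ((n**2 - n) - 6)/(8 + n) = (-6 + n**2 - n)/(8 + n))
-45*S(G(4)) = -45*(-6 + ((1/2)*(-1 + 4)/4)**2 - (-1 + 4)/(2*4))/(8 + (1/2)*(-1 + 4)/4) = -45*(-6 + ((1/2)*(1/4)*3)**2 - 3/(2*4))/(8 + (1/2)*(1/4)*3) = -45*(-6 + (3/8)**2 - 1*3/8)/(8 + 3/8) = -45*(-6 + 9/64 - 3/8)/67/8 = -360*(-399)/(67*64) = -45*(-399/536) = 17955/536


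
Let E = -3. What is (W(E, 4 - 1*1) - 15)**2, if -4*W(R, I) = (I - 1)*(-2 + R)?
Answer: 625/4 ≈ 156.25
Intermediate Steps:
W(R, I) = -(-1 + I)*(-2 + R)/4 (W(R, I) = -(I - 1)*(-2 + R)/4 = -(-1 + I)*(-2 + R)/4)
(W(E, 4 - 1*1) - 15)**2 = ((-1/2 + (4 - 1*1)/2 + (1/4)*(-3) - 1/4*(4 - 1*1)*(-3)) - 15)**2 = ((-1/2 + (4 - 1)/2 - 3/4 - 1/4*(4 - 1)*(-3)) - 15)**2 = ((-1/2 + (1/2)*3 - 3/4 - 1/4*3*(-3)) - 15)**2 = ((-1/2 + 3/2 - 3/4 + 9/4) - 15)**2 = (5/2 - 15)**2 = (-25/2)**2 = 625/4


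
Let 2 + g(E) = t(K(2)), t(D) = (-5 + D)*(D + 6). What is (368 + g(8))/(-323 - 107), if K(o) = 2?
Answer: -171/215 ≈ -0.79535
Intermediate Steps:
t(D) = (-5 + D)*(6 + D)
g(E) = -26 (g(E) = -2 + (-30 + 2 + 2**2) = -2 + (-30 + 2 + 4) = -2 - 24 = -26)
(368 + g(8))/(-323 - 107) = (368 - 26)/(-323 - 107) = 342/(-430) = 342*(-1/430) = -171/215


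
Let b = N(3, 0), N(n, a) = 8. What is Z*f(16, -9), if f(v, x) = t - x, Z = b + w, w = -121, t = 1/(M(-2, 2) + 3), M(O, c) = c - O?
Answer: -7232/7 ≈ -1033.1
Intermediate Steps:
t = 1/7 (t = 1/((2 - 1*(-2)) + 3) = 1/((2 + 2) + 3) = 1/(4 + 3) = 1/7 ≈ 0.14286)
b = 8
Z = -113 (Z = 8 - 121 = -113)
f(v, x) = 1/7 - x
Z*f(16, -9) = -113*(1/7 - 1*(-9)) = -113*(1/7 + 9) = -113*64/7 = -7232/7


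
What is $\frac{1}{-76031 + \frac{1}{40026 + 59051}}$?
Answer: $- \frac{99077}{7532923386} \approx -1.3153 \cdot 10^{-5}$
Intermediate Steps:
$\frac{1}{-76031 + \frac{1}{40026 + 59051}} = \frac{1}{-76031 + \frac{1}{99077}} = \frac{1}{- \frac{7532923386}{99077}} = - \frac{99077}{7532923386}$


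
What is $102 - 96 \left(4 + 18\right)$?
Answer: $-2010$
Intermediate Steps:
$102 - 96 \left(4 + 18\right) = 102 - 2112 = -2010$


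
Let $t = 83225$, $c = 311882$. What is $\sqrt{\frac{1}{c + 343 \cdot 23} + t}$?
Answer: $\frac{2 \sqrt{2127511727180499}}{319771} \approx 288.49$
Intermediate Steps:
$\sqrt{\frac{1}{c + 343 \cdot 23} + t} = \sqrt{\frac{1}{311882 + 343 \cdot 23} + 83225} = \sqrt{\frac{1}{311882 + 7889} + 83225} = \sqrt{\frac{1}{319771} + 83225} = \sqrt{\frac{26612941476}{319771}} = \frac{2 \sqrt{2127511727180499}}{319771}$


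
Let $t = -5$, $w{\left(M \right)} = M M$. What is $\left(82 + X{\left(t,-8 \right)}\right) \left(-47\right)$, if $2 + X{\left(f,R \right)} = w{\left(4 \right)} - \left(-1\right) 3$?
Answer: $-4653$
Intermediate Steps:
$w{\left(M \right)} = M^{2}$
$X{\left(f,R \right)} = 17$ ($X{\left(f,R \right)} = -2 + \left(4^{2} - \left(-1\right) 3\right) = -2 + \left(16 - -3\right) = -2 + \left(16 + 3\right) = -2 + 19 = 17$)
$\left(82 + X{\left(t,-8 \right)}\right) \left(-47\right) = \left(82 + 17\right) \left(-47\right) = 99 \left(-47\right) = -4653$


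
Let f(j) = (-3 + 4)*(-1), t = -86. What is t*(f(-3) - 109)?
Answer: 9460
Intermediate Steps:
f(j) = -1 (f(j) = 1*(-1) = -1)
t*(f(-3) - 109) = -86*(-1 - 109) = -86*(-110) = 9460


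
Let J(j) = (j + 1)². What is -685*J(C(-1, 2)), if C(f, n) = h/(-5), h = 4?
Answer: -137/5 ≈ -27.400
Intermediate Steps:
C(f, n) = -⅘ (C(f, n) = 4/(-5) = 4*(-⅕) = -⅘)
J(j) = (1 + j)²
-685*J(C(-1, 2)) = -685*(1 - ⅘)² = -685*(⅕)² = -685*1/25 = -137/5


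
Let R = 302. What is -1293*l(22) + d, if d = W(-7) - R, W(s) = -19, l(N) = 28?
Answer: -36525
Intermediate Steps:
d = -321 (d = -19 - 1*302 = -19 - 302 = -321)
-1293*l(22) + d = -1293*28 - 321 = -36204 - 321 = -36525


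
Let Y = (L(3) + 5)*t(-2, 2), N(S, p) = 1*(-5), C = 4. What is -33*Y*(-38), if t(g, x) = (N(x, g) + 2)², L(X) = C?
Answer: 101574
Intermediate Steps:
L(X) = 4
N(S, p) = -5
t(g, x) = 9 (t(g, x) = (-5 + 2)² = (-3)² = 9)
Y = 81 (Y = (4 + 5)*9 = 9*9 = 81)
-33*Y*(-38) = -33*81*(-38) = -2673*(-38) = 101574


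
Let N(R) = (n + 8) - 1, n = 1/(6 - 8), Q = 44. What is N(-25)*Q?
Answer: 286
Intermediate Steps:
n = -½ (n = 1/(-2) = -½ ≈ -0.50000)
N(R) = 13/2 (N(R) = (-½ + 8) - 1 = 15/2 - 1 = 13/2)
N(-25)*Q = (13/2)*44 = 286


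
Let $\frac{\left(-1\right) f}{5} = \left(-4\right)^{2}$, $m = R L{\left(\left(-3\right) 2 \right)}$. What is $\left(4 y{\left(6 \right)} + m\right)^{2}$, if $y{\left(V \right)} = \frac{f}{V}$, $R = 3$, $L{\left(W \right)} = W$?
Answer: $\frac{45796}{9} \approx 5088.4$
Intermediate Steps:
$m = -18$ ($m = 3 \left(\left(-3\right) 2\right) = 3 \left(-6\right) = -18$)
$f = -80$ ($f = - 5 \left(-4\right)^{2} = \left(-5\right) 16 = -80$)
$y{\left(V \right)} = - \frac{80}{V}$
$\left(4 y{\left(6 \right)} + m\right)^{2} = \left(4 \left(- \frac{80}{6}\right) - 18\right)^{2} = \left(4 \left(\left(-80\right) \frac{1}{6}\right) - 18\right)^{2} = \left(4 \left(- \frac{40}{3}\right) - 18\right)^{2} = \left(- \frac{160}{3} - 18\right)^{2} = \left(- \frac{214}{3}\right)^{2} = \frac{45796}{9}$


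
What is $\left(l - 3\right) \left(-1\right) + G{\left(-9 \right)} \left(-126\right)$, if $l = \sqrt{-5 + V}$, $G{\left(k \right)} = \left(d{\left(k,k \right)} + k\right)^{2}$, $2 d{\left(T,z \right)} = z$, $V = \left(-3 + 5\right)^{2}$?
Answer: $- \frac{45921}{2} - i \approx -22961.0 - 1.0 i$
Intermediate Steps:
$V = 4$ ($V = 2^{2} = 4$)
$d{\left(T,z \right)} = \frac{z}{2}$
$G{\left(k \right)} = \frac{9 k^{2}}{4}$ ($G{\left(k \right)} = \left(\frac{k}{2} + k\right)^{2} = \left(\frac{3 k}{2}\right)^{2} = \frac{9 k^{2}}{4}$)
$l = i$ ($l = \sqrt{-5 + 4} = \sqrt{-1} = i \approx 1.0 i$)
$\left(l - 3\right) \left(-1\right) + G{\left(-9 \right)} \left(-126\right) = \left(i - 3\right) \left(-1\right) + \frac{9 \left(-9\right)^{2}}{4} \left(-126\right) = \left(-3 + i\right) \left(-1\right) + \frac{9}{4} \cdot 81 \left(-126\right) = \left(3 - i\right) + \frac{729}{4} \left(-126\right) = \left(3 - i\right) - \frac{45927}{2} = - \frac{45921}{2} - i$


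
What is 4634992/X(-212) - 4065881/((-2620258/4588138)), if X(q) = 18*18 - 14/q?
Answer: 321049592858312547/45004241279 ≈ 7.1338e+6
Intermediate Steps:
X(q) = 324 - 14/q
4634992/X(-212) - 4065881/((-2620258/4588138)) = 4634992/(324 - 14/(-212)) - 4065881/((-2620258/4588138)) = 4634992/(324 - 14*(-1/212)) - 4065881/((-2620258*1/4588138)) = 4634992/(324 + 7/106) - 4065881/(-1310129/2294069) = 4634992/(34351/106) - 4065881*(-2294069/1310129) = 4634992*(106/34351) + 9327411559789/1310129 = 491309152/34351 + 9327411559789/1310129 = 321049592858312547/45004241279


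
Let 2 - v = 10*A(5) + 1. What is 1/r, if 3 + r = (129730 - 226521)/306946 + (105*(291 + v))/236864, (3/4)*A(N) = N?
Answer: -9088057168/29222166637 ≈ -0.31100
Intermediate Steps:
A(N) = 4*N/3
v = -197/3 (v = 2 - (10*((4/3)*5) + 1) = 2 - (10*(20/3) + 1) = 2 - (200/3 + 1) = 2 - 1*203/3 = 2 - 203/3 = -197/3 ≈ -65.667)
r = -29222166637/9088057168 (r = -3 + ((129730 - 226521)/306946 + (105*(291 - 197/3))/236864) = -3 + (-96791*1/306946 + (105*(676/3))*(1/236864)) = -3 + (-96791/306946 + 23660*(1/236864)) = -3 + (-96791/306946 + 5915/59216) = -3 - 1957995133/9088057168 = -29222166637/9088057168 ≈ -3.2154)
1/r = 1/(-29222166637/9088057168) = -9088057168/29222166637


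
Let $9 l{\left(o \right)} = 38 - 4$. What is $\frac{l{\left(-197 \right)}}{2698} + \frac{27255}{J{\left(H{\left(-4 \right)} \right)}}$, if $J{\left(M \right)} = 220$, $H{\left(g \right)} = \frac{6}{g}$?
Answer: $\frac{66181339}{534204} \approx 123.89$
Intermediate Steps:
$l{\left(o \right)} = \frac{34}{9}$ ($l{\left(o \right)} = \frac{38 - 4}{9} = \frac{1}{9} \cdot 34 = \frac{34}{9}$)
$\frac{l{\left(-197 \right)}}{2698} + \frac{27255}{J{\left(H{\left(-4 \right)} \right)}} = \frac{34}{9 \cdot 2698} + \frac{27255}{220} = \frac{34}{9} \cdot \frac{1}{2698} + 27255 \cdot \frac{1}{220} = \frac{17}{12141} + \frac{5451}{44} = \frac{66181339}{534204}$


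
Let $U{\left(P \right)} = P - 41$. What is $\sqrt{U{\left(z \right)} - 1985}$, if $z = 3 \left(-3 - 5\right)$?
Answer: $5 i \sqrt{82} \approx 45.277 i$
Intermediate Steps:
$z = -24$ ($z = 3 \left(-8\right) = -24$)
$U{\left(P \right)} = -41 + P$ ($U{\left(P \right)} = P - 41 = -41 + P$)
$\sqrt{U{\left(z \right)} - 1985} = \sqrt{\left(-41 - 24\right) - 1985} = \sqrt{-65 - 1985} = \sqrt{-2050} = 5 i \sqrt{82}$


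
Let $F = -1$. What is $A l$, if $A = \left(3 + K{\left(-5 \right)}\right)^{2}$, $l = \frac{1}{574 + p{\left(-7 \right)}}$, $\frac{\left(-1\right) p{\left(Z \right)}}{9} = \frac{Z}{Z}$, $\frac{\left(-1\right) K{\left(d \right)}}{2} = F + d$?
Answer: $\frac{45}{113} \approx 0.39823$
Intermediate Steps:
$K{\left(d \right)} = 2 - 2 d$ ($K{\left(d \right)} = - 2 \left(-1 + d\right) = 2 - 2 d$)
$p{\left(Z \right)} = -9$ ($p{\left(Z \right)} = - 9 \frac{Z}{Z} = \left(-9\right) 1 = -9$)
$l = \frac{1}{565}$ ($l = \frac{1}{574 - 9} = \frac{1}{565} \approx 0.0017699$)
$A = 225$ ($A = \left(3 + \left(2 - -10\right)\right)^{2} = \left(3 + \left(2 + 10\right)\right)^{2} = \left(3 + 12\right)^{2} = 15^{2} = 225$)
$A l = 225 \cdot \frac{1}{565} = \frac{45}{113}$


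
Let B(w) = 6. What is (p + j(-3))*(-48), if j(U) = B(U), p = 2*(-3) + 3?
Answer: -144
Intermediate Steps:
p = -3 (p = -6 + 3 = -3)
j(U) = 6
(p + j(-3))*(-48) = (-3 + 6)*(-48) = 3*(-48) = -144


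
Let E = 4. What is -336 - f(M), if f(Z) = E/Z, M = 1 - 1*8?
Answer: -2348/7 ≈ -335.43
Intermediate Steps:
M = -7 (M = 1 - 8 = -7)
f(Z) = 4/Z
-336 - f(M) = -336 - 4/(-7) = -336 - 4*(-1)/7 = -336 - 1*(-4/7) = -336 + 4/7 = -2348/7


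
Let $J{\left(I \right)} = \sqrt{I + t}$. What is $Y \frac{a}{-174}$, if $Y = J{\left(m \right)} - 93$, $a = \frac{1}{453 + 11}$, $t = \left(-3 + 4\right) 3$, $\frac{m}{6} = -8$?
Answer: $\frac{31}{26912} - \frac{i \sqrt{5}}{26912} \approx 0.0011519 - 8.3088 \cdot 10^{-5} i$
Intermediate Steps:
$m = -48$ ($m = 6 \left(-8\right) = -48$)
$t = 3$ ($t = 1 \cdot 3 = 3$)
$a = \frac{1}{464} \approx 0.0021552$
$J{\left(I \right)} = \sqrt{3 + I}$ ($J{\left(I \right)} = \sqrt{I + 3} = \sqrt{3 + I}$)
$Y = -93 + 3 i \sqrt{5}$ ($Y = \sqrt{3 - 48} - 93 = \sqrt{-45} - 93 = 3 i \sqrt{5} - 93 = -93 + 3 i \sqrt{5} \approx -93.0 + 6.7082 i$)
$Y \frac{a}{-174} = \left(-93 + 3 i \sqrt{5}\right) \frac{1}{464 \left(-174\right)} = \left(-93 + 3 i \sqrt{5}\right) \frac{1}{464} \left(- \frac{1}{174}\right) = \left(-93 + 3 i \sqrt{5}\right) \left(- \frac{1}{80736}\right) = \frac{31}{26912} - \frac{i \sqrt{5}}{26912}$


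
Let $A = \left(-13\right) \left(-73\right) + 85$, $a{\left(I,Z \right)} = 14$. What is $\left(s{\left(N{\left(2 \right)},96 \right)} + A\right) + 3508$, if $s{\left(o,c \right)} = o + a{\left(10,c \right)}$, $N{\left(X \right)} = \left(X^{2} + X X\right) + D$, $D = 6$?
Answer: $4570$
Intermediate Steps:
$N{\left(X \right)} = 6 + 2 X^{2}$ ($N{\left(X \right)} = \left(X^{2} + X X\right) + 6 = \left(X^{2} + X^{2}\right) + 6 = 2 X^{2} + 6 = 6 + 2 X^{2}$)
$s{\left(o,c \right)} = 14 + o$ ($s{\left(o,c \right)} = o + 14 = 14 + o$)
$A = 1034$ ($A = 949 + 85 = 1034$)
$\left(s{\left(N{\left(2 \right)},96 \right)} + A\right) + 3508 = \left(\left(14 + \left(6 + 2 \cdot 2^{2}\right)\right) + 1034\right) + 3508 = \left(\left(14 + \left(6 + 2 \cdot 4\right)\right) + 1034\right) + 3508 = \left(\left(14 + \left(6 + 8\right)\right) + 1034\right) + 3508 = \left(\left(14 + 14\right) + 1034\right) + 3508 = \left(28 + 1034\right) + 3508 = 1062 + 3508 = 4570$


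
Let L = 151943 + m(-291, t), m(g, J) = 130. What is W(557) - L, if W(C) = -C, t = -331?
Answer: -152630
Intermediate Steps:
L = 152073 (L = 151943 + 130 = 152073)
W(557) - L = -1*557 - 1*152073 = -557 - 152073 = -152630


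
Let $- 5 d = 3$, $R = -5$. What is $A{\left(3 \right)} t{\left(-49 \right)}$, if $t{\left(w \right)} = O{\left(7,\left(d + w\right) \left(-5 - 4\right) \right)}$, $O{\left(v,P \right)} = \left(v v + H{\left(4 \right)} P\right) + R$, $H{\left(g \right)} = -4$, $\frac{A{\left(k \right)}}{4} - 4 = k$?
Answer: $- \frac{243824}{5} \approx -48765.0$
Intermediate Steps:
$A{\left(k \right)} = 16 + 4 k$
$d = - \frac{3}{5}$ ($d = \left(- \frac{1}{5}\right) 3 = - \frac{3}{5} \approx -0.6$)
$O{\left(v,P \right)} = -5 + v^{2} - 4 P$ ($O{\left(v,P \right)} = \left(v v - 4 P\right) - 5 = \left(v^{2} - 4 P\right) - 5 = -5 + v^{2} - 4 P$)
$t{\left(w \right)} = \frac{112}{5} + 36 w$ ($t{\left(w \right)} = -5 + 7^{2} - 4 \left(- \frac{3}{5} + w\right) \left(-5 - 4\right) = -5 + 49 - 4 \left(- \frac{3}{5} + w\right) \left(-9\right) = -5 + 49 - 4 \left(\frac{27}{5} - 9 w\right) = -5 + 49 + \left(- \frac{108}{5} + 36 w\right) = \frac{112}{5} + 36 w$)
$A{\left(3 \right)} t{\left(-49 \right)} = \left(16 + 4 \cdot 3\right) \left(\frac{112}{5} + 36 \left(-49\right)\right) = \left(16 + 12\right) \left(\frac{112}{5} - 1764\right) = 28 \left(- \frac{8708}{5}\right) = - \frac{243824}{5}$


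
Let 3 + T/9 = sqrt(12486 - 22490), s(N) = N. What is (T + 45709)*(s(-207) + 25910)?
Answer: 1174164446 + 462654*I*sqrt(2501) ≈ 1.1742e+9 + 2.3137e+7*I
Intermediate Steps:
T = -27 + 18*I*sqrt(2501) (T = -27 + 9*sqrt(12486 - 22490) = -27 + 9*sqrt(-10004) = -27 + 9*(2*I*sqrt(2501)) = -27 + 18*I*sqrt(2501) ≈ -27.0 + 900.18*I)
(T + 45709)*(s(-207) + 25910) = ((-27 + 18*I*sqrt(2501)) + 45709)*(-207 + 25910) = (45682 + 18*I*sqrt(2501))*25703 = 1174164446 + 462654*I*sqrt(2501)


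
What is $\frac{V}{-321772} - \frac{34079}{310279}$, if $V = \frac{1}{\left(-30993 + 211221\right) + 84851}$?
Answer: $- \frac{2906768304901331}{26465247301276652} \approx -0.10983$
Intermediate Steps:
$V = \frac{1}{265079}$ ($V = \frac{1}{180228 + 84851} = \frac{1}{265079} \approx 3.7725 \cdot 10^{-6}$)
$\frac{V}{-321772} - \frac{34079}{310279} = \frac{1}{265079 \left(-321772\right)} - \frac{34079}{310279} = \frac{1}{265079} \left(- \frac{1}{321772}\right) - \frac{34079}{310279} = - \frac{1}{85294999988} - \frac{34079}{310279} = - \frac{2906768304901331}{26465247301276652}$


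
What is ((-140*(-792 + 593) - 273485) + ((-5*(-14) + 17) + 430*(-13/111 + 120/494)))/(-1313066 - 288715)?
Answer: 6730432276/43916029677 ≈ 0.15326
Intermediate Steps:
((-140*(-792 + 593) - 273485) + ((-5*(-14) + 17) + 430*(-13/111 + 120/494)))/(-1313066 - 288715) = ((-140*(-199) - 273485) + ((70 + 17) + 430*(-13*1/111 + 120*(1/494))))/(-1601781) = ((27860 - 273485) + (87 + 430*(-13/111 + 60/247)))*(-1/1601781) = (-245625 + (87 + 430*(3449/27417)))*(-1/1601781) = (-245625 + (87 + 1483070/27417))*(-1/1601781) = (-245625 + 3868349/27417)*(-1/1601781) = -6730432276/27417*(-1/1601781) = 6730432276/43916029677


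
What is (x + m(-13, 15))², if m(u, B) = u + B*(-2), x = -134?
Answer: 31329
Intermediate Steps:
m(u, B) = u - 2*B
(x + m(-13, 15))² = (-134 + (-13 - 2*15))² = (-134 + (-13 - 30))² = (-134 - 43)² = (-177)² = 31329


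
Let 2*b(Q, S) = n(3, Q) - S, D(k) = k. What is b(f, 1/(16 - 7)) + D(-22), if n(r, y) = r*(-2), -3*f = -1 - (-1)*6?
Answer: -451/18 ≈ -25.056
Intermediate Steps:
f = -5/3 (f = -(-1 - (-1)*6)/3 = -(-1 - 1*(-6))/3 = -(-1 + 6)/3 = -⅓*5 = -5/3 ≈ -1.6667)
n(r, y) = -2*r
b(Q, S) = -3 - S/2 (b(Q, S) = (-2*3 - S)/2 = (-6 - S)/2 = -3 - S/2)
b(f, 1/(16 - 7)) + D(-22) = (-3 - 1/(2*(16 - 7))) - 22 = (-3 - ½/9) - 22 = (-3 - ½*⅑) - 22 = (-3 - 1/18) - 22 = -55/18 - 22 = -451/18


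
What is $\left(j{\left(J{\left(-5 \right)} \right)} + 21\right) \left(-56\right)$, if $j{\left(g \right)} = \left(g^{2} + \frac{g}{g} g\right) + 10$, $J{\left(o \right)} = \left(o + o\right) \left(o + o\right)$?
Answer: $-567336$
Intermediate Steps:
$J{\left(o \right)} = 4 o^{2}$ ($J{\left(o \right)} = 2 o 2 o = 4 o^{2}$)
$j{\left(g \right)} = 10 + g + g^{2}$ ($j{\left(g \right)} = \left(g^{2} + 1 g\right) + 10 = \left(g^{2} + g\right) + 10 = \left(g + g^{2}\right) + 10 = 10 + g + g^{2}$)
$\left(j{\left(J{\left(-5 \right)} \right)} + 21\right) \left(-56\right) = \left(\left(10 + 4 \left(-5\right)^{2} + \left(4 \left(-5\right)^{2}\right)^{2}\right) + 21\right) \left(-56\right) = \left(\left(10 + 4 \cdot 25 + \left(4 \cdot 25\right)^{2}\right) + 21\right) \left(-56\right) = \left(\left(10 + 100 + 100^{2}\right) + 21\right) \left(-56\right) = \left(\left(10 + 100 + 10000\right) + 21\right) \left(-56\right) = \left(10110 + 21\right) \left(-56\right) = 10131 \left(-56\right) = -567336$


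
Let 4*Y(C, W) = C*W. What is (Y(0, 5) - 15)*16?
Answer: -240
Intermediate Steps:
Y(C, W) = C*W/4 (Y(C, W) = (C*W)/4 = C*W/4)
(Y(0, 5) - 15)*16 = ((1/4)*0*5 - 15)*16 = (0 - 15)*16 = -15*16 = -240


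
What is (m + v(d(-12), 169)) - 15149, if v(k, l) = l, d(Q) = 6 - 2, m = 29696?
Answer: 14716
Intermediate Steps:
d(Q) = 4
(m + v(d(-12), 169)) - 15149 = (29696 + 169) - 15149 = 29865 - 15149 = 14716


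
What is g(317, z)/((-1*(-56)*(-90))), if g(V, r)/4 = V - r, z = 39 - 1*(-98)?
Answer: -⅐ ≈ -0.14286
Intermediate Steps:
z = 137 (z = 39 + 98 = 137)
g(V, r) = -4*r + 4*V (g(V, r) = 4*(V - r) = -4*r + 4*V)
g(317, z)/((-1*(-56)*(-90))) = (-4*137 + 4*317)/((-1*(-56)*(-90))) = (-548 + 1268)/((56*(-90))) = 720/(-5040) = 720*(-1/5040) = -⅐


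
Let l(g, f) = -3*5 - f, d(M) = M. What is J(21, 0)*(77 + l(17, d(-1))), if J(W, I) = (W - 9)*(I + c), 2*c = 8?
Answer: 3024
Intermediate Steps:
c = 4 (c = (1/2)*8 = 4)
J(W, I) = (-9 + W)*(4 + I) (J(W, I) = (W - 9)*(I + 4) = (-9 + W)*(4 + I))
l(g, f) = -15 - f
J(21, 0)*(77 + l(17, d(-1))) = (-36 - 9*0 + 4*21 + 0*21)*(77 + (-15 - 1*(-1))) = (-36 + 0 + 84 + 0)*(77 + (-15 + 1)) = 48*(77 - 14) = 48*63 = 3024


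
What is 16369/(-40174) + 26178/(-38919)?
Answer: -562913361/521177302 ≈ -1.0801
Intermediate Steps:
16369/(-40174) + 26178/(-38919) = 16369*(-1/40174) + 26178*(-1/38919) = -16369/40174 - 8726/12973 = -562913361/521177302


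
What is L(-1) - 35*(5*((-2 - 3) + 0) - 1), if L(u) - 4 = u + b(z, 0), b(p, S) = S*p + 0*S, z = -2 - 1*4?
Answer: 913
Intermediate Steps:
z = -6 (z = -2 - 4 = -6)
b(p, S) = S*p (b(p, S) = S*p + 0 = S*p)
L(u) = 4 + u (L(u) = 4 + (u + 0*(-6)) = 4 + (u + 0) = 4 + u)
L(-1) - 35*(5*((-2 - 3) + 0) - 1) = (4 - 1) - 35*(5*((-2 - 3) + 0) - 1) = 3 - 35*(5*(-5 + 0) - 1) = 3 - 35*(5*(-5) - 1) = 3 - 35*(-25 - 1) = 3 - 35*(-26) = 3 + 910 = 913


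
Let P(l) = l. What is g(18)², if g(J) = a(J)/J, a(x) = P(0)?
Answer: 0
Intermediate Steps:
a(x) = 0
g(J) = 0 (g(J) = 0/J = 0)
g(18)² = 0² = 0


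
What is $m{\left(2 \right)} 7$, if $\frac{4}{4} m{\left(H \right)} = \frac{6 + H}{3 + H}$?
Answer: $\frac{56}{5} \approx 11.2$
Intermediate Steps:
$m{\left(H \right)} = \frac{6 + H}{3 + H}$
$m{\left(2 \right)} 7 = \frac{6 + 2}{3 + 2} \cdot 7 = \frac{1}{5} \cdot 8 \cdot 7 = \frac{8}{5} \cdot 7 = \frac{56}{5}$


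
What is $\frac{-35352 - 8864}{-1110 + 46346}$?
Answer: $- \frac{11054}{11309} \approx -0.97745$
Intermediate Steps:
$\frac{-35352 - 8864}{-1110 + 46346} = - \frac{44216}{45236} = \left(-44216\right) \frac{1}{45236} = - \frac{11054}{11309}$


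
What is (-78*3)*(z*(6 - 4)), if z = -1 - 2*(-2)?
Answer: -1404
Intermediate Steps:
z = 3 (z = -1 + 4 = 3)
(-78*3)*(z*(6 - 4)) = (-78*3)*(3*(6 - 4)) = -702*2 = -234*6 = -1404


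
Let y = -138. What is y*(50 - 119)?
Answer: 9522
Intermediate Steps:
y*(50 - 119) = -138*(50 - 119) = -138*(-69) = 9522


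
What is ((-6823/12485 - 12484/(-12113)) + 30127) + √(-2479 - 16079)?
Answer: 4556203677976/151230805 + 3*I*√2062 ≈ 30127.0 + 136.23*I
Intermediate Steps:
((-6823/12485 - 12484/(-12113)) + 30127) + √(-2479 - 16079) = ((-6823*1/12485 - 12484*(-1/12113)) + 30127) + √(-18558) = ((-6823/12485 + 12484/12113) + 30127) + 3*I*√2062 = (73215741/151230805 + 30127) + 3*I*√2062 = 4556203677976/151230805 + 3*I*√2062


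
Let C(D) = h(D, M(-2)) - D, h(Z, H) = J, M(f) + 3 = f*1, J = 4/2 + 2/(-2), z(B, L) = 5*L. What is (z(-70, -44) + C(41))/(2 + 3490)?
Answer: -65/873 ≈ -0.074456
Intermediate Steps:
J = 1 (J = 4*(1/2) + 2*(-1/2) = 2 - 1 = 1)
M(f) = -3 + f (M(f) = -3 + f*1 = -3 + f)
h(Z, H) = 1
C(D) = 1 - D
(z(-70, -44) + C(41))/(2 + 3490) = (5*(-44) + (1 - 1*41))/(2 + 3490) = (-220 + (1 - 41))/3492 = (-220 - 40)*(1/3492) = -260*1/3492 = -65/873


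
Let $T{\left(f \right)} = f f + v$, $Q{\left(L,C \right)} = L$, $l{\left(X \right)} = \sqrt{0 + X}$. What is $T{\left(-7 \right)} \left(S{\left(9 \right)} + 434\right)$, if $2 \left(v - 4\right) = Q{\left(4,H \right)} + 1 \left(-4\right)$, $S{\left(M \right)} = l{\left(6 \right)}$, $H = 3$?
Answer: $23002 + 53 \sqrt{6} \approx 23132.0$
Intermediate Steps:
$l{\left(X \right)} = \sqrt{X}$
$S{\left(M \right)} = \sqrt{6}$
$v = 4$ ($v = 4 + \frac{4 + 1 \left(-4\right)}{2} = 4 + \frac{4 - 4}{2} = 4 + \frac{1}{2} \cdot 0 = 4 + 0 = 4$)
$T{\left(f \right)} = 4 + f^{2}$ ($T{\left(f \right)} = f f + 4 = f^{2} + 4 = 4 + f^{2}$)
$T{\left(-7 \right)} \left(S{\left(9 \right)} + 434\right) = \left(4 + \left(-7\right)^{2}\right) \left(\sqrt{6} + 434\right) = \left(4 + 49\right) \left(434 + \sqrt{6}\right) = 53 \left(434 + \sqrt{6}\right) = 23002 + 53 \sqrt{6}$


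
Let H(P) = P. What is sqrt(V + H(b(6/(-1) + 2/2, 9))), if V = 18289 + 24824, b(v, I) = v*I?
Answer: 2*sqrt(10767) ≈ 207.53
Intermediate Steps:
b(v, I) = I*v
V = 43113
sqrt(V + H(b(6/(-1) + 2/2, 9))) = sqrt(43113 + 9*(6/(-1) + 2/2)) = sqrt(43113 + 9*(6*(-1) + 2*(1/2))) = sqrt(43113 + 9*(-6 + 1)) = sqrt(43113 + 9*(-5)) = sqrt(43113 - 45) = sqrt(43068) = 2*sqrt(10767)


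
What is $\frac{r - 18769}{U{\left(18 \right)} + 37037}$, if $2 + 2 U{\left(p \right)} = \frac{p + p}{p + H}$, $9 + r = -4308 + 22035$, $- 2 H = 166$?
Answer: $- \frac{68315}{2407322} \approx -0.028378$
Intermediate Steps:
$H = -83$ ($H = \left(- \frac{1}{2}\right) 166 = -83$)
$r = 17718$ ($r = -9 + \left(-4308 + 22035\right) = -9 + 17727 = 17718$)
$U{\left(p \right)} = -1 + \frac{p}{-83 + p}$ ($U{\left(p \right)} = -1 + \frac{\left(p + p\right) \frac{1}{p - 83}}{2} = -1 + \frac{2 p \frac{1}{-83 + p}}{2} = -1 + \frac{p}{-83 + p}$)
$\frac{r - 18769}{U{\left(18 \right)} + 37037} = \frac{17718 - 18769}{\frac{83}{-83 + 18} + 37037} = - \frac{1051}{\frac{83}{-65} + 37037} = - \frac{1051}{83 \left(- \frac{1}{65}\right) + 37037} = - \frac{1051}{- \frac{83}{65} + 37037} = - \frac{1051}{\frac{2407322}{65}} = \left(-1051\right) \frac{65}{2407322} = - \frac{68315}{2407322}$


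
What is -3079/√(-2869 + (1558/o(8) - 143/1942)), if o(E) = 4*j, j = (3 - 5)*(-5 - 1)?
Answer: 6158*I*√385124717958/66104483 ≈ 57.811*I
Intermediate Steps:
j = 12 (j = -2*(-6) = 12)
o(E) = 48 (o(E) = 4*12 = 48)
-3079/√(-2869 + (1558/o(8) - 143/1942)) = -3079/√(-2869 + (1558/48 - 143/1942)) = -3079/√(-2869 + (1558*(1/48) - 143*1/1942)) = -3079/√(-2869 + (779/24 - 143/1942)) = -3079/√(-2869 + 754693/23304) = -3079*(-2*I*√385124717958/66104483) = -(-6158)*I*√385124717958/66104483 = 6158*I*√385124717958/66104483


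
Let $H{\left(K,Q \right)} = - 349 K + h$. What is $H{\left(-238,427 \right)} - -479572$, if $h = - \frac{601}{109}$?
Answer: $\frac{61326505}{109} \approx 5.6263 \cdot 10^{5}$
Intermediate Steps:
$h = - \frac{601}{109}$ ($h = \left(-601\right) \frac{1}{109} = - \frac{601}{109} \approx -5.5138$)
$H{\left(K,Q \right)} = - \frac{601}{109} - 349 K$ ($H{\left(K,Q \right)} = - 349 K - \frac{601}{109} = - \frac{601}{109} - 349 K$)
$H{\left(-238,427 \right)} - -479572 = \left(- \frac{601}{109} - -83062\right) - -479572 = \left(- \frac{601}{109} + 83062\right) + 479572 = \frac{9053157}{109} + 479572 = \frac{61326505}{109}$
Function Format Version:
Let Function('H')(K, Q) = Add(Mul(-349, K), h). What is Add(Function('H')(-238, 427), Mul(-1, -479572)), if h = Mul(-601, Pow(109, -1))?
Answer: Rational(61326505, 109) ≈ 5.6263e+5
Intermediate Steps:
h = Rational(-601, 109) (h = Mul(-601, Rational(1, 109)) = Rational(-601, 109) ≈ -5.5138)
Function('H')(K, Q) = Add(Rational(-601, 109), Mul(-349, K)) (Function('H')(K, Q) = Add(Mul(-349, K), Rational(-601, 109)) = Add(Rational(-601, 109), Mul(-349, K)))
Add(Function('H')(-238, 427), Mul(-1, -479572)) = Add(Add(Rational(-601, 109), Mul(-349, -238)), Mul(-1, -479572)) = Add(Add(Rational(-601, 109), 83062), 479572) = Add(Rational(9053157, 109), 479572) = Rational(61326505, 109)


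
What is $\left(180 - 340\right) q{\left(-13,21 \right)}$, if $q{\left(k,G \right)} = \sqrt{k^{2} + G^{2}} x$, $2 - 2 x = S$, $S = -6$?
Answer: $- 640 \sqrt{610} \approx -15807.0$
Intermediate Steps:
$x = 4$ ($x = 1 - -3 = 1 + 3 = 4$)
$q{\left(k,G \right)} = 4 \sqrt{G^{2} + k^{2}}$ ($q{\left(k,G \right)} = \sqrt{k^{2} + G^{2}} \cdot 4 = \sqrt{G^{2} + k^{2}} \cdot 4 = 4 \sqrt{G^{2} + k^{2}}$)
$\left(180 - 340\right) q{\left(-13,21 \right)} = \left(180 - 340\right) 4 \sqrt{21^{2} + \left(-13\right)^{2}} = - 160 \cdot 4 \sqrt{441 + 169} = - 160 \cdot 4 \sqrt{610} = - 640 \sqrt{610}$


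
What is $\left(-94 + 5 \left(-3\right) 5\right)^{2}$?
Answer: $28561$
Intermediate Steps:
$\left(-94 + 5 \left(-3\right) 5\right)^{2} = \left(-94 - 75\right)^{2} = \left(-169\right)^{2} = 28561$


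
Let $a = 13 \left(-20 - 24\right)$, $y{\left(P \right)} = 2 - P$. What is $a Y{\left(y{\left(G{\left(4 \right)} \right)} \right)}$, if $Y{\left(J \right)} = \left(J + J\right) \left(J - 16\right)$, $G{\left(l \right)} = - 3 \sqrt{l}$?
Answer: $73216$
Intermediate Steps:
$Y{\left(J \right)} = 2 J \left(-16 + J\right)$
$a = -572$ ($a = 13 \left(-44\right) = -572$)
$a Y{\left(y{\left(G{\left(4 \right)} \right)} \right)} = - 572 \cdot 2 \left(2 - - 3 \sqrt{4}\right) \left(-16 - \left(-2 - 3 \sqrt{4}\right)\right) = - 572 \cdot 2 \left(2 - \left(-3\right) 2\right) \left(-16 - \left(-2 - 6\right)\right) = - 572 \cdot 2 \left(2 - -6\right) \left(-16 + \left(2 - -6\right)\right) = - 572 \cdot 2 \left(2 + 6\right) \left(-16 + \left(2 + 6\right)\right) = - 572 \cdot 2 \cdot 8 \left(-16 + 8\right) = - 572 \cdot 2 \cdot 8 \left(-8\right) = \left(-572\right) \left(-128\right) = 73216$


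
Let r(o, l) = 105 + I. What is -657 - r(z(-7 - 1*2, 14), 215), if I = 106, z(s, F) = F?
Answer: -868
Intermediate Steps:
r(o, l) = 211 (r(o, l) = 105 + 106 = 211)
-657 - r(z(-7 - 1*2, 14), 215) = -657 - 1*211 = -657 - 211 = -868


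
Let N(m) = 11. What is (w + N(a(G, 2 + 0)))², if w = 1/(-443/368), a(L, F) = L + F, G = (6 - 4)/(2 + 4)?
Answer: 20295025/196249 ≈ 103.41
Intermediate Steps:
G = ⅓ (G = 2/6 = 2*(⅙) = ⅓ ≈ 0.33333)
a(L, F) = F + L
w = -368/443 (w = 1/(-443*1/368) = 1/(-443/368) = -368/443 ≈ -0.83070)
(w + N(a(G, 2 + 0)))² = (-368/443 + 11)² = (4505/443)² = 20295025/196249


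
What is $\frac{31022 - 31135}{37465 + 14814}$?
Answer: $- \frac{113}{52279} \approx -0.0021615$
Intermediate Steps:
$\frac{31022 - 31135}{37465 + 14814} = - \frac{113}{52279}$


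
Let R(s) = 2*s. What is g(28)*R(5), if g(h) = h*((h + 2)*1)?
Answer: 8400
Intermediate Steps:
g(h) = h*(2 + h) (g(h) = h*((2 + h)*1) = h*(2 + h))
g(28)*R(5) = (28*(2 + 28))*(2*5) = (28*30)*10 = 840*10 = 8400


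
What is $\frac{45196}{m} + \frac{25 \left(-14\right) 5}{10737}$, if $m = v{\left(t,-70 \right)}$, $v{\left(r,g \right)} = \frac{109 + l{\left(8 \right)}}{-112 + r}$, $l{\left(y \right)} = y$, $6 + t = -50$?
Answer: $- \frac{9058385854}{139581} \approx -64897.0$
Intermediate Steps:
$t = -56$ ($t = -6 - 50 = -56$)
$v{\left(r,g \right)} = \frac{117}{-112 + r}$ ($v{\left(r,g \right)} = \frac{109 + 8}{-112 + r} = \frac{117}{-112 + r}$)
$m = - \frac{39}{56}$ ($m = \frac{117}{-112 - 56} = \frac{117}{-168} = 117 \left(- \frac{1}{168}\right) = - \frac{39}{56} \approx -0.69643$)
$\frac{45196}{m} + \frac{25 \left(-14\right) 5}{10737} = \frac{45196}{- \frac{39}{56}} + \frac{25 \left(-14\right) 5}{10737} = 45196 \left(- \frac{56}{39}\right) + \left(-350\right) 5 \cdot \frac{1}{10737} = - \frac{2530976}{39} - \frac{1750}{10737} = - \frac{9058385854}{139581}$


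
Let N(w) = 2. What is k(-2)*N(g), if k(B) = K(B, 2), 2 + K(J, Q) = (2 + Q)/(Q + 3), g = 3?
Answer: -12/5 ≈ -2.4000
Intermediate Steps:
K(J, Q) = -2 + (2 + Q)/(3 + Q) (K(J, Q) = -2 + (2 + Q)/(Q + 3) = -2 + (2 + Q)/(3 + Q))
k(B) = -6/5 (k(B) = (-4 - 1*2)/(3 + 2) = (-4 - 2)/5 = (⅕)*(-6) = -6/5)
k(-2)*N(g) = -6/5*2 = -12/5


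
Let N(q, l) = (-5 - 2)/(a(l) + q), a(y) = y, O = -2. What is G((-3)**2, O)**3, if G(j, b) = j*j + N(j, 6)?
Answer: 1762790912/3375 ≈ 5.2231e+5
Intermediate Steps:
N(q, l) = -7/(l + q) (N(q, l) = (-5 - 2)/(l + q) = -7/(l + q))
G(j, b) = j**2 - 7/(6 + j) (G(j, b) = j*j - 7/(6 + j) = j**2 - 7/(6 + j))
G((-3)**2, O)**3 = ((-7 + ((-3)**2)**2*(6 + (-3)**2))/(6 + (-3)**2))**3 = ((-7 + 9**2*(6 + 9))/(6 + 9))**3 = ((-7 + 81*15)/15)**3 = ((-7 + 1215)/15)**3 = ((1/15)*1208)**3 = (1208/15)**3 = 1762790912/3375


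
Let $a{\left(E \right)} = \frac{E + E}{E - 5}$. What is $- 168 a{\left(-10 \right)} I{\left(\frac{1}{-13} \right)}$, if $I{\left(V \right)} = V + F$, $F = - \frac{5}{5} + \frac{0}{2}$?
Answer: $\frac{3136}{13} \approx 241.23$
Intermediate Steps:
$a{\left(E \right)} = \frac{2 E}{-5 + E}$
$F = -1$ ($F = \left(-5\right) \frac{1}{5} + 0 \cdot \frac{1}{2} = -1 + 0 = -1$)
$I{\left(V \right)} = -1 + V$ ($I{\left(V \right)} = V - 1 = -1 + V$)
$- 168 a{\left(-10 \right)} I{\left(\frac{1}{-13} \right)} = - 168 \cdot 2 \left(-10\right) \frac{1}{-5 - 10} \left(-1 + \frac{1}{-13}\right) = - 168 \cdot 2 \left(-10\right) \frac{1}{-15} \left(-1 - \frac{1}{13}\right) = - 168 \cdot 2 \left(-10\right) \left(- \frac{1}{15}\right) \left(- \frac{14}{13}\right) = \left(-168\right) \frac{4}{3} \left(- \frac{14}{13}\right) = \left(-224\right) \left(- \frac{14}{13}\right) = \frac{3136}{13}$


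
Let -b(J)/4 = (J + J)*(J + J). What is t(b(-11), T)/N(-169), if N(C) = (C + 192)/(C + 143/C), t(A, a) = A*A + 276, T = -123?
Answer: -359843712/13 ≈ -2.7680e+7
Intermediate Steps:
b(J) = -16*J² (b(J) = -4*(J + J)*(J + J) = -4*2*J*2*J = -16*J²)
t(A, a) = 276 + A² (t(A, a) = A² + 276 = 276 + A²)
N(C) = (192 + C)/(C + 143/C)
t(b(-11), T)/N(-169) = (276 + (-16*(-11)²)²)/((-169*(192 - 169)/(143 + (-169)²))) = (276 + (-16*121)²)/((-169*23/(143 + 28561))) = (276 + (-1936)²)/((-169*23/28704)) = (276 + 3748096)/((-169*1/28704*23)) = 3748372/(-13/96) = 3748372*(-96/13) = -359843712/13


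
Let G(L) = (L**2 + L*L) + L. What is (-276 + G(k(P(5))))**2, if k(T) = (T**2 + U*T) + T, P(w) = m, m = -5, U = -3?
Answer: 4879681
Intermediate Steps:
P(w) = -5
k(T) = T**2 - 2*T (k(T) = (T**2 - 3*T) + T = T**2 - 2*T)
G(L) = L + 2*L**2 (G(L) = (L**2 + L**2) + L = 2*L**2 + L = L + 2*L**2)
(-276 + G(k(P(5))))**2 = (-276 + (-5*(-2 - 5))*(1 + 2*(-5*(-2 - 5))))**2 = (-276 + (-5*(-7))*(1 + 2*(-5*(-7))))**2 = (-276 + 35*(1 + 2*35))**2 = (-276 + 35*(1 + 70))**2 = (-276 + 35*71)**2 = (-276 + 2485)**2 = 2209**2 = 4879681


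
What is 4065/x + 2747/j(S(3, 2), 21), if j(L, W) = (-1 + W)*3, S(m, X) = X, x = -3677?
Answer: 9856819/220620 ≈ 44.678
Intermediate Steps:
j(L, W) = -3 + 3*W
4065/x + 2747/j(S(3, 2), 21) = 4065/(-3677) + 2747/(-3 + 3*21) = 4065*(-1/3677) + 2747/(-3 + 63) = -4065/3677 + 2747/60 = 9856819/220620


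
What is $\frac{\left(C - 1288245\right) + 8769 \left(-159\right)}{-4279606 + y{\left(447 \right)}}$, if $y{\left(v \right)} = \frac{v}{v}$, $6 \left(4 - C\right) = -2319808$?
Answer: $\frac{6887632}{12838815} \approx 0.53647$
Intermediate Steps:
$C = \frac{1159916}{3}$ ($C = 4 - - \frac{1159904}{3} = 4 + \frac{1159904}{3} = \frac{1159916}{3} \approx 3.8664 \cdot 10^{5}$)
$y{\left(v \right)} = 1$
$\frac{\left(C - 1288245\right) + 8769 \left(-159\right)}{-4279606 + y{\left(447 \right)}} = \frac{\left(\frac{1159916}{3} - 1288245\right) + 8769 \left(-159\right)}{-4279606 + 1} = \frac{\left(\frac{1159916}{3} - 1288245\right) - 1394271}{-4279605} = \left(- \frac{2704819}{3} - 1394271\right) \left(- \frac{1}{4279605}\right) = \left(- \frac{6887632}{3}\right) \left(- \frac{1}{4279605}\right) = \frac{6887632}{12838815}$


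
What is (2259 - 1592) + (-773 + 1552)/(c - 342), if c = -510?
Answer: 567505/852 ≈ 666.09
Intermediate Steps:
(2259 - 1592) + (-773 + 1552)/(c - 342) = (2259 - 1592) + (-773 + 1552)/(-510 - 342) = 667 + 779/(-852) = 667 + 779*(-1/852) = 667 - 779/852 = 567505/852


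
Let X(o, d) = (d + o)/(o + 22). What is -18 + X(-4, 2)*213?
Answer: -125/3 ≈ -41.667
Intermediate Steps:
X(o, d) = (d + o)/(22 + o)
-18 + X(-4, 2)*213 = -18 + ((2 - 4)/(22 - 4))*213 = -18 + (-2/18)*213 = -18 + ((1/18)*(-2))*213 = -18 - ⅑*213 = -18 - 71/3 = -125/3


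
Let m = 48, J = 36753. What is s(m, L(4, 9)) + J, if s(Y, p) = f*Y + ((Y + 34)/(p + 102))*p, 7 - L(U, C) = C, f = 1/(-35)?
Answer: 6431248/175 ≈ 36750.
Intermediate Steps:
f = -1/35 ≈ -0.028571
L(U, C) = 7 - C
s(Y, p) = -Y/35 + p*(34 + Y)/(102 + p) (s(Y, p) = -Y/35 + ((Y + 34)/(p + 102))*p = -Y/35 + ((34 + Y)/(102 + p))*p = -Y/35 + p*(34 + Y)/(102 + p))
s(m, L(4, 9)) + J = 34*(-3*48 + 35*(7 - 1*9) + 48*(7 - 1*9))/(35*(102 + (7 - 1*9))) + 36753 = 34*(-144 + 35*(7 - 9) + 48*(7 - 9))/(35*(102 + (7 - 9))) + 36753 = 34*(-144 + 35*(-2) + 48*(-2))/(35*(102 - 2)) + 36753 = (34/35)*(-144 - 70 - 96)/100 + 36753 = (34/35)*(1/100)*(-310) + 36753 = -527/175 + 36753 = 6431248/175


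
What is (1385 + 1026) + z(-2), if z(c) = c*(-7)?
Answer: 2425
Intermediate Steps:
z(c) = -7*c
(1385 + 1026) + z(-2) = (1385 + 1026) - 7*(-2) = 2411 + 14 = 2425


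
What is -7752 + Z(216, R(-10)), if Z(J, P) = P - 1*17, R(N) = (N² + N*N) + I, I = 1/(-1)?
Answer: -7570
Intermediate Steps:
I = -1
R(N) = -1 + 2*N² (R(N) = (N² + N*N) - 1 = (N² + N²) - 1 = 2*N² - 1 = -1 + 2*N²)
Z(J, P) = -17 + P (Z(J, P) = P - 17 = -17 + P)
-7752 + Z(216, R(-10)) = -7752 + (-17 + (-1 + 2*(-10)²)) = -7752 + (-17 + (-1 + 2*100)) = -7752 + (-17 + (-1 + 200)) = -7752 + (-17 + 199) = -7752 + 182 = -7570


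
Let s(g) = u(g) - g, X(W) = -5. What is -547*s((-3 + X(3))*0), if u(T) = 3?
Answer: -1641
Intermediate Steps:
s(g) = 3 - g
-547*s((-3 + X(3))*0) = -547*(3 - (-3 - 5)*0) = -547*(3 - (-8)*0) = -547*(3 - 1*0) = -547*(3 + 0) = -547*3 = -1641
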